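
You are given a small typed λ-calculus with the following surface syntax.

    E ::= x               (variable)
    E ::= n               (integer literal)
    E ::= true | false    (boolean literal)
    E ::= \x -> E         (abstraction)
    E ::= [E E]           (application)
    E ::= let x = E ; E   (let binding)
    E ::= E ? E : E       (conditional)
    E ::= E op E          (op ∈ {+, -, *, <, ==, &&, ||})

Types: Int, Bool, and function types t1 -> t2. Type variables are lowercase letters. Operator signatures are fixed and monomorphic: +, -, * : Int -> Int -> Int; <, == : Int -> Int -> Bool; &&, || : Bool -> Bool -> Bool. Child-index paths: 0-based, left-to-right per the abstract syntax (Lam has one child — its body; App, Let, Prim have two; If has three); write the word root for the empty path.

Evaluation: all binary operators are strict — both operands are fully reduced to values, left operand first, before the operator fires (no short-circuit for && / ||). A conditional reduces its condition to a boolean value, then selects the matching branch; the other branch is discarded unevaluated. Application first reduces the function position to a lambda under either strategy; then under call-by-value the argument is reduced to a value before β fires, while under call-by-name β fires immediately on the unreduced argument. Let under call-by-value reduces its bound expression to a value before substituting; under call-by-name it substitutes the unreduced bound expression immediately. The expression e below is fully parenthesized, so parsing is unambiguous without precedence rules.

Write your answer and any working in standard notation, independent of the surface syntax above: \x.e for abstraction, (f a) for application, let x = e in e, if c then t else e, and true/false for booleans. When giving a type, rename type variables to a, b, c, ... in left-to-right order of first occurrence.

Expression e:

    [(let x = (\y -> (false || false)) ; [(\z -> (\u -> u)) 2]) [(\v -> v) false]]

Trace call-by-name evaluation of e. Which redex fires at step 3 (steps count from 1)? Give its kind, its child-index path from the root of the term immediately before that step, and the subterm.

Derivation:
step 0: ((let x = (\y.(false || false)) in ((\z.(\u.u)) 2)) ((\v.v) false))
step 1: [let@0] (((\z.(\u.u)) 2) ((\v.v) false))
step 2: [beta@0] ((\u.u) ((\v.v) false))
step 3: [beta@root] ((\v.v) false)

Answer: beta at root : ((\u.u) ((\v.v) false))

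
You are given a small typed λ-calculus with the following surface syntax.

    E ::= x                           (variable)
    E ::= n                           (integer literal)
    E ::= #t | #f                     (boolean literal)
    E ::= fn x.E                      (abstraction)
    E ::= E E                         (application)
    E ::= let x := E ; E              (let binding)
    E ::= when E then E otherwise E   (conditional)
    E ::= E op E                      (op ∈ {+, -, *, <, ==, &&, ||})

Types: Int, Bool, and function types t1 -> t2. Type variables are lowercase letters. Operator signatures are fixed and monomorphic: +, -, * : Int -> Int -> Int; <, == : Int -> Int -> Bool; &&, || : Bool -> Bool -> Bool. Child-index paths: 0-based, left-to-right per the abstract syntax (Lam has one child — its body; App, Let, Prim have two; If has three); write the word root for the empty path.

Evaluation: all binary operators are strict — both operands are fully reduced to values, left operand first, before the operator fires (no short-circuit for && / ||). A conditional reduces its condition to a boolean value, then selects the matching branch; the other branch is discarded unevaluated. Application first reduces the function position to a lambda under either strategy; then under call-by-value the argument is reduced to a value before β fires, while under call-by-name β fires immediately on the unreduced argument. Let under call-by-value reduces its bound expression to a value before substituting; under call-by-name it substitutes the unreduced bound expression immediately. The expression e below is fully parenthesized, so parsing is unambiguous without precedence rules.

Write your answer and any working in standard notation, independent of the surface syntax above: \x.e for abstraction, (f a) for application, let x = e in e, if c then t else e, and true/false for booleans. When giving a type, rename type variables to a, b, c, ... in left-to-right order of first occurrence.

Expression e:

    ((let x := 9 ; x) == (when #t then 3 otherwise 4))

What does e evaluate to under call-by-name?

Working:
step 0: ((let x = 9 in x) == (if true then 3 else 4))
step 1: [let@0] (9 == (if true then 3 else 4))
step 2: [if@1] (9 == 3)
step 3: [delta@root] false

Answer: false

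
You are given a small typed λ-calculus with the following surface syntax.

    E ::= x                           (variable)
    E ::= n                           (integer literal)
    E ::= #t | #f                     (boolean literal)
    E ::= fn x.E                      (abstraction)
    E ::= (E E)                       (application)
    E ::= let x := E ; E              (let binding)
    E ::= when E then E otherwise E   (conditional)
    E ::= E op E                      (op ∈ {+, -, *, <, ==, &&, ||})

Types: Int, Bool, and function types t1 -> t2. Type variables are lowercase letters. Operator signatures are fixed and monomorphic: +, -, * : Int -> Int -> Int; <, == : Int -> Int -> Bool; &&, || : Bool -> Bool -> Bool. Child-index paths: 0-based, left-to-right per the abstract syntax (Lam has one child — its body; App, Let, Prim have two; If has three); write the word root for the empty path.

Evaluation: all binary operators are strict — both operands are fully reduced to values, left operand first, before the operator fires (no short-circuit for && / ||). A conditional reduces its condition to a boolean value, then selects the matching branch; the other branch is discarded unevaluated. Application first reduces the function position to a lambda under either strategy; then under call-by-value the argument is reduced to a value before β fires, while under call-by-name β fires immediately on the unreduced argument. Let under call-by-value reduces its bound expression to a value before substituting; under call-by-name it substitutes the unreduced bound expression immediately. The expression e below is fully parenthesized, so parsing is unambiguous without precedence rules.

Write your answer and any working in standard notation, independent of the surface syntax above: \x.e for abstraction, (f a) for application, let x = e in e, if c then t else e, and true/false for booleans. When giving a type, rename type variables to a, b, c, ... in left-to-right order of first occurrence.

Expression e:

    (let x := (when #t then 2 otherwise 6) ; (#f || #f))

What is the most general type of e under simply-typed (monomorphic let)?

Derivation:
  unify Bool ~ Bool
  unify Int ~ Int
let x : Int
  unify Bool ~ Bool
  unify Bool ~ Bool

Answer: Bool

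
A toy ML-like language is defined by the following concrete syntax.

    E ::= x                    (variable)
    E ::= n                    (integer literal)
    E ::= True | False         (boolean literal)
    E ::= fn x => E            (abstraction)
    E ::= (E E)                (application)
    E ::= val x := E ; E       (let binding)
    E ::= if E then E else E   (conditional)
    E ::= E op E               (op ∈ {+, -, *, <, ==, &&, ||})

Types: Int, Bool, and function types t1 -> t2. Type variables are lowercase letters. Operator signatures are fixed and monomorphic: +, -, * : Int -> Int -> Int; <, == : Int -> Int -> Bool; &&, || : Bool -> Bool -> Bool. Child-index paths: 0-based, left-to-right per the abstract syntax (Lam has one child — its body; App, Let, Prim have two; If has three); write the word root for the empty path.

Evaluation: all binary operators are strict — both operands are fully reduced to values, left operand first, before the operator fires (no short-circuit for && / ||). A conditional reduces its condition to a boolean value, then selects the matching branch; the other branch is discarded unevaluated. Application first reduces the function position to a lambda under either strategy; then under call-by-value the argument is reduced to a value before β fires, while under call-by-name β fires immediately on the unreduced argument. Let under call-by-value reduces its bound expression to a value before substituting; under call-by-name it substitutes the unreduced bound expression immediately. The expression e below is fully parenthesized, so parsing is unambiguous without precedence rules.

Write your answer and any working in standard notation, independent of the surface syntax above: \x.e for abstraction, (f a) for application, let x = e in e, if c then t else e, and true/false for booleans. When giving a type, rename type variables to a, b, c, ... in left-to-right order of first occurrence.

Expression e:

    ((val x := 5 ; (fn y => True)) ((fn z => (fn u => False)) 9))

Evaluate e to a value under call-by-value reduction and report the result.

Derivation:
step 0: ((let x = 5 in (\y.true)) ((\z.(\u.false)) 9))
step 1: [let@0] ((\y.true) ((\z.(\u.false)) 9))
step 2: [beta@1] ((\y.true) (\u.false))
step 3: [beta@root] true

Answer: true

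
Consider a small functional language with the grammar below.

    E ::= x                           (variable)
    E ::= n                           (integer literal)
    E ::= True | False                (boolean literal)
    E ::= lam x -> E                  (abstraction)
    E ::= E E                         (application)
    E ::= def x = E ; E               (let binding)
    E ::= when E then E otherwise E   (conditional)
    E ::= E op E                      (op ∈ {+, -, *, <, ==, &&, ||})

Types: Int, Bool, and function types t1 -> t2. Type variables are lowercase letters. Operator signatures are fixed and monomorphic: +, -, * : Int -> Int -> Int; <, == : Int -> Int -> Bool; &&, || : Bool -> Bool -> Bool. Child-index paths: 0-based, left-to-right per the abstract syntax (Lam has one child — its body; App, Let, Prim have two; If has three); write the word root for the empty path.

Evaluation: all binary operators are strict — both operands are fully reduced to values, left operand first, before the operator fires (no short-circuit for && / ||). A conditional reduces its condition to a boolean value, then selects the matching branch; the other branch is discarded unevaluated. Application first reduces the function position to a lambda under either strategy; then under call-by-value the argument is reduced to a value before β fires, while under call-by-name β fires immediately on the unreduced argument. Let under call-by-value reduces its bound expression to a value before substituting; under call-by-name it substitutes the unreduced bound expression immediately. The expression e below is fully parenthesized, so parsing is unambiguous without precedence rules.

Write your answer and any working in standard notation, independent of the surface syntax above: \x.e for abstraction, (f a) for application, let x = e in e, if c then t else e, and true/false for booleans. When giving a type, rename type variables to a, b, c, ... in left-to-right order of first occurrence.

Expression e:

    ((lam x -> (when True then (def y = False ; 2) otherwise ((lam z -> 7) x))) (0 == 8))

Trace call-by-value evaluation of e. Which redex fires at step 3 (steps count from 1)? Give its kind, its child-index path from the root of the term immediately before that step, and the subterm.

Trace:
step 0: ((\x.(if true then (let y = false in 2) else ((\z.7) x))) (0 == 8))
step 1: [delta@1] ((\x.(if true then (let y = false in 2) else ((\z.7) x))) false)
step 2: [beta@root] (if true then (let y = false in 2) else ((\z.7) false))
step 3: [if@root] (let y = false in 2)

Answer: if at root : (if true then (let y = false in 2) else ((\z.7) false))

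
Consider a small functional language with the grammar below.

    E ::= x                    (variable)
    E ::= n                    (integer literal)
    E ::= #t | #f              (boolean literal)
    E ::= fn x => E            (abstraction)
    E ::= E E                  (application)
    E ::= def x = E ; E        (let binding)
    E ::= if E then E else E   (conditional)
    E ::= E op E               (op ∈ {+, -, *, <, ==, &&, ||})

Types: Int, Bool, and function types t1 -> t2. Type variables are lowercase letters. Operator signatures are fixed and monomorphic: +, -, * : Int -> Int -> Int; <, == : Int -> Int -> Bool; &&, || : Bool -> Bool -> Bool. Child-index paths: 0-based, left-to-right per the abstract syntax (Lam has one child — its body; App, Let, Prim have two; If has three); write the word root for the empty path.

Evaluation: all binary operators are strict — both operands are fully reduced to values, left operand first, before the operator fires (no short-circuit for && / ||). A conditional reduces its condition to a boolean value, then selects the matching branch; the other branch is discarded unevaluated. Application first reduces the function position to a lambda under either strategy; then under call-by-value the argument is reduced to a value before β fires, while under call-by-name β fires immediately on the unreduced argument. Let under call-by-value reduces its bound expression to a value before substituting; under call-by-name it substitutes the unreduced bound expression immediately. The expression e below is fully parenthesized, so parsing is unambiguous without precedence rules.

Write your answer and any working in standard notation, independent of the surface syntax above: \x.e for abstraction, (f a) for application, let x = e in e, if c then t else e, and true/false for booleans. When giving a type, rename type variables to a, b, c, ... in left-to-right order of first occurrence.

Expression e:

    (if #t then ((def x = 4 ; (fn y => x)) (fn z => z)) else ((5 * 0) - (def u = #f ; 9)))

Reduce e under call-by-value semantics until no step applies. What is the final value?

Answer: 4

Working:
step 0: (if true then ((let x = 4 in (\y.x)) (\z.z)) else ((5 * 0) - (let u = false in 9)))
step 1: [if@root] ((let x = 4 in (\y.x)) (\z.z))
step 2: [let@0] ((\y.4) (\z.z))
step 3: [beta@root] 4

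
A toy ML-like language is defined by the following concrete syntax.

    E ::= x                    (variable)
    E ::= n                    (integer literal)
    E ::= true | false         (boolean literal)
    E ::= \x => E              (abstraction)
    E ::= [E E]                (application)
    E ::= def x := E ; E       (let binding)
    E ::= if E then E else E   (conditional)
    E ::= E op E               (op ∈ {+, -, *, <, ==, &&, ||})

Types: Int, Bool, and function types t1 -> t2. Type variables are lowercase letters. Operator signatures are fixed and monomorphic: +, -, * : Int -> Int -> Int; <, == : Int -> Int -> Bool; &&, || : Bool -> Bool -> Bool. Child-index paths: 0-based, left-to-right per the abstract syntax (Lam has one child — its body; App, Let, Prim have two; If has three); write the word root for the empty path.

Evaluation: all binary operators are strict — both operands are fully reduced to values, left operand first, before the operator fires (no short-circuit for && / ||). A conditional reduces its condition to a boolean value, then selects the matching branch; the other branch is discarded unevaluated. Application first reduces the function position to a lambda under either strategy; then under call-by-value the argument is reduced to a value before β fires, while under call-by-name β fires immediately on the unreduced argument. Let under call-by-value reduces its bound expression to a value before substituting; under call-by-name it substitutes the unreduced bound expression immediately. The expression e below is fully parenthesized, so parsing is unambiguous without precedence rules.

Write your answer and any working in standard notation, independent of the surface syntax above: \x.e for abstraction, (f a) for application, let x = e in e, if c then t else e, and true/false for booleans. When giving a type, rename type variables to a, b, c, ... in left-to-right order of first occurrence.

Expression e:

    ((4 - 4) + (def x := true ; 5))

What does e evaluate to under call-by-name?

Answer: 5

Derivation:
step 0: ((4 - 4) + (let x = true in 5))
step 1: [delta@0] (0 + (let x = true in 5))
step 2: [let@1] (0 + 5)
step 3: [delta@root] 5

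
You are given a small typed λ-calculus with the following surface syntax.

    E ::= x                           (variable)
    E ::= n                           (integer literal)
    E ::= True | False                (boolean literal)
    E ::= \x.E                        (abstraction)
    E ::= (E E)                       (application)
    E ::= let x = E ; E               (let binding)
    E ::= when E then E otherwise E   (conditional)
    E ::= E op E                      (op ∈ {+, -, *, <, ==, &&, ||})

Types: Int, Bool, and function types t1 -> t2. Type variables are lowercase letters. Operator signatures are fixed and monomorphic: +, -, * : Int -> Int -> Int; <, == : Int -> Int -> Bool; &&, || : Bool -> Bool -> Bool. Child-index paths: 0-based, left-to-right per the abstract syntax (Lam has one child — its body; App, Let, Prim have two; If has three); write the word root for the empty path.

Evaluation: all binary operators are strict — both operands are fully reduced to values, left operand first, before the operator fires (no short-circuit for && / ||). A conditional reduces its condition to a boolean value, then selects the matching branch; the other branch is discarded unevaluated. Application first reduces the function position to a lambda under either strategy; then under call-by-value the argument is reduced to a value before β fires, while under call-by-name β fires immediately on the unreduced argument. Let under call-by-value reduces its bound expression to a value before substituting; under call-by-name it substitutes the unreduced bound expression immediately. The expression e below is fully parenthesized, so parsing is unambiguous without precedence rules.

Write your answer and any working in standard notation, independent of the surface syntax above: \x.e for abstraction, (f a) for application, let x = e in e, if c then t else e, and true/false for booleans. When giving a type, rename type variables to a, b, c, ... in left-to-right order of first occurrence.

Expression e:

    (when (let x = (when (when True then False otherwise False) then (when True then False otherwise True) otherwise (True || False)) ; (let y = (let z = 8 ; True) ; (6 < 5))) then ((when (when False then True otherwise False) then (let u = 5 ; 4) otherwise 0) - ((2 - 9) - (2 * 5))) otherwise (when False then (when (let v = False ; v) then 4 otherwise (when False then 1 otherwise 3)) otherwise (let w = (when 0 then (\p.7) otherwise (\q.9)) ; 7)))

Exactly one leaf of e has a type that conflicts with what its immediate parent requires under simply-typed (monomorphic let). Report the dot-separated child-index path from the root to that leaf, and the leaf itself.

Answer: 2.2.0.0 : 0

Derivation:
  unify Bool ~ Bool
  unify Bool ~ Bool
  unify Bool ~ Bool
  unify Bool ~ Bool
  unify Bool ~ Bool
  unify Bool ~ Bool
  unify Bool ~ Bool
  unify Bool ~ Bool
let x : Bool
let z : Int
let y : Bool
  unify Int ~ Int
  unify Int ~ Int
  unify Bool ~ Bool
  unify Bool ~ Bool
  unify Bool ~ Bool
  unify Bool ~ Bool
let u : Int
  unify Int ~ Int
  unify Int ~ Int
  unify Int ~ Int
  unify Int ~ Int
  unify Int ~ Int
  unify Int ~ Int
  unify Int ~ Int
  unify Int ~ Int
  unify Int ~ Int
  unify Bool ~ Bool
let v : Bool
v : Bool
  unify Bool ~ Bool
  unify Bool ~ Bool
  unify Int ~ Int
  unify Int ~ Int
  unify Int ~ Bool
  FAIL: mismatch Int ~ Bool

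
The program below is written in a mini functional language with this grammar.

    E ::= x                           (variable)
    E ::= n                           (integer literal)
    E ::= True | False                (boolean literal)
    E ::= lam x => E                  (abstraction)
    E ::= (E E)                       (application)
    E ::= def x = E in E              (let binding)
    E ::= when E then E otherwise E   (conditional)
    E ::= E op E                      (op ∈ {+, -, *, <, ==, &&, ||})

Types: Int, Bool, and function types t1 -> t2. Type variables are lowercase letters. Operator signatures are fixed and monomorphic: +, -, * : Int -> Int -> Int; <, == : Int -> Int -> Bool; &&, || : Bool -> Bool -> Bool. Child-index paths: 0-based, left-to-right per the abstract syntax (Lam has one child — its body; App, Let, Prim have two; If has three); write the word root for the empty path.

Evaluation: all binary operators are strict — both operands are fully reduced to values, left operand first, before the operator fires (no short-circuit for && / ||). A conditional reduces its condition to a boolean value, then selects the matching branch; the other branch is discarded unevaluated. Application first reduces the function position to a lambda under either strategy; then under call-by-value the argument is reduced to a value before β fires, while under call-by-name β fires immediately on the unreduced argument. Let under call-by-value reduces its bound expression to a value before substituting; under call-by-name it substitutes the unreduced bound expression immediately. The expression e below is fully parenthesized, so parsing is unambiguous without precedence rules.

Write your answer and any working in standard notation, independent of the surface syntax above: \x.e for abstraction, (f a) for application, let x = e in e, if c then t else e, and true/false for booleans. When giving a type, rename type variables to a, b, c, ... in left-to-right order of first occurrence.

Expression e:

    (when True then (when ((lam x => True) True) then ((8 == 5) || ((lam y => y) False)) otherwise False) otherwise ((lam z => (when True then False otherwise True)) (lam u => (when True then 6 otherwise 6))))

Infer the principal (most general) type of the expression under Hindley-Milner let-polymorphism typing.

Trace:
  unify Bool ~ Bool
\x._ : a -> Bool
  unify a -> Bool ~ Bool -> b
  unify a ~ Bool
  unify Bool ~ b
_ _ : Bool
  unify Bool ~ Bool
  unify Int ~ Int
  unify Int ~ Int
  unify Bool ~ Bool
y : c
\y._ : c -> c
  unify c -> c ~ Bool -> d
  unify c ~ Bool
  unify Bool ~ d
_ _ : Bool
  unify Bool ~ Bool
  unify Bool ~ Bool
  unify Bool ~ Bool
  unify Bool ~ Bool
\z._ : e -> Bool
  unify Bool ~ Bool
  unify Int ~ Int
\u._ : f -> Int
  unify e -> Bool ~ (f -> Int) -> g
  unify e ~ f -> Int
  unify Bool ~ g
_ _ : Bool
  unify Bool ~ Bool

Answer: Bool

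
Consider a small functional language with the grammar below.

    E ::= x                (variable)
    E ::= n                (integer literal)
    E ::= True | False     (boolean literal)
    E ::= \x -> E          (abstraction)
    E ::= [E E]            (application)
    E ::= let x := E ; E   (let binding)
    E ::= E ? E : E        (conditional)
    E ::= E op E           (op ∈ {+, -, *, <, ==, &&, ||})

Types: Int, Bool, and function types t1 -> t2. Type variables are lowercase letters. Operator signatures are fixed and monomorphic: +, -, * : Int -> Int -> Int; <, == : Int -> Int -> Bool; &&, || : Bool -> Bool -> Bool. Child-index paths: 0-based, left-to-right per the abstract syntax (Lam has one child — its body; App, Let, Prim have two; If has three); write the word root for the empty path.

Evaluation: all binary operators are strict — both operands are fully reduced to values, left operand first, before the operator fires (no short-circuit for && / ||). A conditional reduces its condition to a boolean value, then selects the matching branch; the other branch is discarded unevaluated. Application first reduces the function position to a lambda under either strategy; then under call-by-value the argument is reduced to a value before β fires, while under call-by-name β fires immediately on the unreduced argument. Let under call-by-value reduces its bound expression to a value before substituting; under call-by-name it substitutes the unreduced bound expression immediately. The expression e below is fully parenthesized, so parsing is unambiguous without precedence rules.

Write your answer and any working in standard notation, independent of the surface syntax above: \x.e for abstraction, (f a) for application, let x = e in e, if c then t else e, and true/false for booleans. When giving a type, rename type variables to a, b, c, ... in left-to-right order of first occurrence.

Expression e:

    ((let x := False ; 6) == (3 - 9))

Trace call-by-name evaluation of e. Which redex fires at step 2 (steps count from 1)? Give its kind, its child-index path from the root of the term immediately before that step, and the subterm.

Working:
step 0: ((let x = false in 6) == (3 - 9))
step 1: [let@0] (6 == (3 - 9))
step 2: [delta@1] (6 == -6)

Answer: delta at 1 : (3 - 9)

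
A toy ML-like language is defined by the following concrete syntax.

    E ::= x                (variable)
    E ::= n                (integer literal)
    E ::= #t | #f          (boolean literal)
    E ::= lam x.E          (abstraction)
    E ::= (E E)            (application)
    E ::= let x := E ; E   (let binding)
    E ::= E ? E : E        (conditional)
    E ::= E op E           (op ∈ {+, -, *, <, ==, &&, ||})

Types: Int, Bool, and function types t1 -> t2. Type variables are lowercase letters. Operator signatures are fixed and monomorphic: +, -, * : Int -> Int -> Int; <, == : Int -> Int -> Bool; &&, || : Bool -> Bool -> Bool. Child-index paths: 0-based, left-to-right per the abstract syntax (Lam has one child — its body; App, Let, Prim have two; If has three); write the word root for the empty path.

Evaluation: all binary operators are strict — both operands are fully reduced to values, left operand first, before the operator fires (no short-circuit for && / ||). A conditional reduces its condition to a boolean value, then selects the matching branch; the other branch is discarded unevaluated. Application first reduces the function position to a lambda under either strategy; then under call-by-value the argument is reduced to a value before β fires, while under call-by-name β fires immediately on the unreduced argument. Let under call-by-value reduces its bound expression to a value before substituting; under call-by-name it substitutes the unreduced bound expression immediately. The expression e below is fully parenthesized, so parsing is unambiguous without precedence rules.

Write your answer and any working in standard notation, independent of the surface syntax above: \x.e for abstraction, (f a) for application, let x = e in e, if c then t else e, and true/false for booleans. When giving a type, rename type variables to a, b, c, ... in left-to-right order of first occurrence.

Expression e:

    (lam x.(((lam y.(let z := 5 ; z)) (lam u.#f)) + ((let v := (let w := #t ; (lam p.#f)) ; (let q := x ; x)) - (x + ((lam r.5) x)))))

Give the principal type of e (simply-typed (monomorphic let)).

Working:
let z : Int
z : Int
\y._ : b -> Int
\u._ : c -> Bool
  unify b -> Int ~ (c -> Bool) -> d
  unify b ~ c -> Bool
  unify Int ~ d
_ _ : Int
  unify Int ~ Int
let w : Bool
\p._ : e -> Bool
let v : e -> Bool
x : a
let q : a
x : a
  unify a ~ Int
x : Int
  unify Int ~ Int
\r._ : f -> Int
x : Int
  unify f -> Int ~ Int -> g
  unify f ~ Int
  unify Int ~ g
_ _ : Int
  unify Int ~ Int
  unify Int ~ Int
  unify Int ~ Int
\x._ : Int -> Int

Answer: Int -> Int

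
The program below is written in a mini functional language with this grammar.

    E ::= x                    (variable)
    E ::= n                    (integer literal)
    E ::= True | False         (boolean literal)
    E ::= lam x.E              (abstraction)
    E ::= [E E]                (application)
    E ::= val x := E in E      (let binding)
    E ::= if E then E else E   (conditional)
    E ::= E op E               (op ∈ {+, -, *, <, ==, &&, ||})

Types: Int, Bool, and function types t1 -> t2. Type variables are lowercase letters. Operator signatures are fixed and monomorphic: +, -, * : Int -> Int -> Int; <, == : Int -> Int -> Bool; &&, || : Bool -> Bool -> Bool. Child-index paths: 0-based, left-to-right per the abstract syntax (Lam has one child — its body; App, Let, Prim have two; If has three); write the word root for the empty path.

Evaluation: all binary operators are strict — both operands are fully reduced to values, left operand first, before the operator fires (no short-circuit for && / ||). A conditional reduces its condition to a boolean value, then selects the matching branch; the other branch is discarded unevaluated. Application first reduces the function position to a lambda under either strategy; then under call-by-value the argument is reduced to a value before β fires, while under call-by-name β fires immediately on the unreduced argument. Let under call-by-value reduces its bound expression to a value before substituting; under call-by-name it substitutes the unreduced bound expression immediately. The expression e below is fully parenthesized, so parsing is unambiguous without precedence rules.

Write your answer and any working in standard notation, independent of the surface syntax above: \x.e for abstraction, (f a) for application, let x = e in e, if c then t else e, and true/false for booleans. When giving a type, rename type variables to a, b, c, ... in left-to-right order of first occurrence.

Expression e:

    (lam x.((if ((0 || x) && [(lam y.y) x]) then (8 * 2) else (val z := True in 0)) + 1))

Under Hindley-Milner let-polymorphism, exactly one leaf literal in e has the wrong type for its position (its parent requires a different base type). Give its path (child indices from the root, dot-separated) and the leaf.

Answer: 0.0.0.0.0 : 0

Derivation:
  unify Int ~ Bool
  FAIL: mismatch Int ~ Bool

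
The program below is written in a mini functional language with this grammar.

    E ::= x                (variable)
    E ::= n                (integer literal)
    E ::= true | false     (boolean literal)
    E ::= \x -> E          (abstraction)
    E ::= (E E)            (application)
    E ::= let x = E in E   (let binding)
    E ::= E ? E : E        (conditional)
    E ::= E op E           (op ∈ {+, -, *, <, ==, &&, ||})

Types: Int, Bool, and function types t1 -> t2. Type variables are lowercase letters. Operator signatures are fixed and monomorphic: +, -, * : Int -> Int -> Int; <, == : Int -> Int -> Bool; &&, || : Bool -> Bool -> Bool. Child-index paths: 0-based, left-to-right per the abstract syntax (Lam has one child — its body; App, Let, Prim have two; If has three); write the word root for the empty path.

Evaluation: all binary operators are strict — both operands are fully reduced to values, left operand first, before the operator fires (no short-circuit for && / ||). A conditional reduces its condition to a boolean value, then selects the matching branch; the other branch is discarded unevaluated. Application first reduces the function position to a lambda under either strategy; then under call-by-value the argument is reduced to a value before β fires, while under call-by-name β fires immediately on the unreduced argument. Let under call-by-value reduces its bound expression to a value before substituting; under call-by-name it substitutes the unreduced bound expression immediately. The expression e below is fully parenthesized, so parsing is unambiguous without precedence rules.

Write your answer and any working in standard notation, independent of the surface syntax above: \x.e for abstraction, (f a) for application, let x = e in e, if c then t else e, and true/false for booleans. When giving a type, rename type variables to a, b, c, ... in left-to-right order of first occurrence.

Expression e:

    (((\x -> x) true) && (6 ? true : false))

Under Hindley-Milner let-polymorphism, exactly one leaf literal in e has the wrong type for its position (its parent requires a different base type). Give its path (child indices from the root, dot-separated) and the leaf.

Answer: 1.0 : 6

Derivation:
x : a
\x._ : a -> a
  unify a -> a ~ Bool -> b
  unify a ~ Bool
  unify Bool ~ b
_ _ : Bool
  unify Bool ~ Bool
  unify Int ~ Bool
  FAIL: mismatch Int ~ Bool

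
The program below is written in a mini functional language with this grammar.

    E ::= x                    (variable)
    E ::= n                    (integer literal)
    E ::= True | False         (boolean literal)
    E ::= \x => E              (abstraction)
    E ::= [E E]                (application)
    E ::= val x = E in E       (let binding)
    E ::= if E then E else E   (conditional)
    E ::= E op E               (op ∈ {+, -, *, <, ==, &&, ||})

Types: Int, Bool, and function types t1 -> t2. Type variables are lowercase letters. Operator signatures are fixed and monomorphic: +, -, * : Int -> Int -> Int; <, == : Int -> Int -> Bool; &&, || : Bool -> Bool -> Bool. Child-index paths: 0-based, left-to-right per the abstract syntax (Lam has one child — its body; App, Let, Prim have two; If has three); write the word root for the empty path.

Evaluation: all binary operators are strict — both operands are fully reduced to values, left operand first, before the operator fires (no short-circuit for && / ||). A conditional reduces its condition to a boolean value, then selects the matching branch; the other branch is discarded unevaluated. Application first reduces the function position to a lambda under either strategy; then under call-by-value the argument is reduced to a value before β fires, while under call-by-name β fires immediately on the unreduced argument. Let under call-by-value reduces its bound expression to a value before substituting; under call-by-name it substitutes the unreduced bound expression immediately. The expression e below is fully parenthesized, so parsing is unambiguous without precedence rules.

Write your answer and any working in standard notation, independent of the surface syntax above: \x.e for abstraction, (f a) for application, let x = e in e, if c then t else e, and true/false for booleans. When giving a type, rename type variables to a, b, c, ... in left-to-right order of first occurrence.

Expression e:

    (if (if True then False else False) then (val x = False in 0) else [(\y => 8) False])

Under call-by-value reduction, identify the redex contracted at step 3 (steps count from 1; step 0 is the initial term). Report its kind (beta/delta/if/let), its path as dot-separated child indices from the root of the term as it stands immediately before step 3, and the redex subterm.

Answer: beta at root : ((\y.8) false)

Trace:
step 0: (if (if true then false else false) then (let x = false in 0) else ((\y.8) false))
step 1: [if@0] (if false then (let x = false in 0) else ((\y.8) false))
step 2: [if@root] ((\y.8) false)
step 3: [beta@root] 8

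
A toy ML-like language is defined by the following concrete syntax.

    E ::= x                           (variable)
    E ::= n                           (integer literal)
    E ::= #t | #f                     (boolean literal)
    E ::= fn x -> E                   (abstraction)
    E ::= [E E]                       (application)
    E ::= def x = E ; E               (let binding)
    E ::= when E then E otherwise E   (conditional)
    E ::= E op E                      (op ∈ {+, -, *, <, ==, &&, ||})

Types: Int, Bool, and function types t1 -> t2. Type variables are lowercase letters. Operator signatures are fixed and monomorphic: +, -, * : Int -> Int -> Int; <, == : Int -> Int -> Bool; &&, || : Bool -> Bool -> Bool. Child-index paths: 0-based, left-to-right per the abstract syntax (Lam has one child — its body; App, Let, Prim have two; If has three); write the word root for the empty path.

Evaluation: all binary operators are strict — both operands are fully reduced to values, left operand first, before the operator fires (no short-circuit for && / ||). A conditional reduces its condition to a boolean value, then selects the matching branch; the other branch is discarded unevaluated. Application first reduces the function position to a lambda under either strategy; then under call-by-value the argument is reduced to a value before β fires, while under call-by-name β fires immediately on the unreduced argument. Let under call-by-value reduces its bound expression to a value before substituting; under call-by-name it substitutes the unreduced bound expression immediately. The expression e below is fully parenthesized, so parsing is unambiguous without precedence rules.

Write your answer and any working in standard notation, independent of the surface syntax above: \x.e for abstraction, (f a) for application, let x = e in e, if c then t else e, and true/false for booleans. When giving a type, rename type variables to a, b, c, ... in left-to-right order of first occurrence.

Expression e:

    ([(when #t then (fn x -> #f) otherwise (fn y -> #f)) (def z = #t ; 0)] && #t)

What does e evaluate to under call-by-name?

Answer: false

Derivation:
step 0: (((if true then (\x.false) else (\y.false)) (let z = true in 0)) && true)
step 1: [if@0.0] (((\x.false) (let z = true in 0)) && true)
step 2: [beta@0] (false && true)
step 3: [delta@root] false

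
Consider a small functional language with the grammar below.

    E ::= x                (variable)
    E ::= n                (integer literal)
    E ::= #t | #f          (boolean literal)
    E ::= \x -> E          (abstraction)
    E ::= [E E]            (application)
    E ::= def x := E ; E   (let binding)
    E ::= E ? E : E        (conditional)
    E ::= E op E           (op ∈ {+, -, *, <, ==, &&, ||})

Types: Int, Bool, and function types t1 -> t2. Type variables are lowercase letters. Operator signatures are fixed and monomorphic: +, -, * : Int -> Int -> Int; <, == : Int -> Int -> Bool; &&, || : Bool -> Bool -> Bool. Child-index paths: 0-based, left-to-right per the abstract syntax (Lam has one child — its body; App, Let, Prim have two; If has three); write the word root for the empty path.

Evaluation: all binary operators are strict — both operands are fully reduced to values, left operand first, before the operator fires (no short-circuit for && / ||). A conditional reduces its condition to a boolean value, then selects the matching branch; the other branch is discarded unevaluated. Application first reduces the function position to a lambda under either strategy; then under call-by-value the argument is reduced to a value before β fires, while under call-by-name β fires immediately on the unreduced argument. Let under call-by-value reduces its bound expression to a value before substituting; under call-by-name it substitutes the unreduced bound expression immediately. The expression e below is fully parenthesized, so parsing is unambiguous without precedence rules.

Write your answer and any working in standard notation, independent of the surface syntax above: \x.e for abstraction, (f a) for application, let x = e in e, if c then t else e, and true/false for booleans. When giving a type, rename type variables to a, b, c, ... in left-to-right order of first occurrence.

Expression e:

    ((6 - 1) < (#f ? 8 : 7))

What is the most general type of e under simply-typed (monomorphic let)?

Trace:
  unify Int ~ Int
  unify Int ~ Int
  unify Int ~ Int
  unify Bool ~ Bool
  unify Int ~ Int
  unify Int ~ Int

Answer: Bool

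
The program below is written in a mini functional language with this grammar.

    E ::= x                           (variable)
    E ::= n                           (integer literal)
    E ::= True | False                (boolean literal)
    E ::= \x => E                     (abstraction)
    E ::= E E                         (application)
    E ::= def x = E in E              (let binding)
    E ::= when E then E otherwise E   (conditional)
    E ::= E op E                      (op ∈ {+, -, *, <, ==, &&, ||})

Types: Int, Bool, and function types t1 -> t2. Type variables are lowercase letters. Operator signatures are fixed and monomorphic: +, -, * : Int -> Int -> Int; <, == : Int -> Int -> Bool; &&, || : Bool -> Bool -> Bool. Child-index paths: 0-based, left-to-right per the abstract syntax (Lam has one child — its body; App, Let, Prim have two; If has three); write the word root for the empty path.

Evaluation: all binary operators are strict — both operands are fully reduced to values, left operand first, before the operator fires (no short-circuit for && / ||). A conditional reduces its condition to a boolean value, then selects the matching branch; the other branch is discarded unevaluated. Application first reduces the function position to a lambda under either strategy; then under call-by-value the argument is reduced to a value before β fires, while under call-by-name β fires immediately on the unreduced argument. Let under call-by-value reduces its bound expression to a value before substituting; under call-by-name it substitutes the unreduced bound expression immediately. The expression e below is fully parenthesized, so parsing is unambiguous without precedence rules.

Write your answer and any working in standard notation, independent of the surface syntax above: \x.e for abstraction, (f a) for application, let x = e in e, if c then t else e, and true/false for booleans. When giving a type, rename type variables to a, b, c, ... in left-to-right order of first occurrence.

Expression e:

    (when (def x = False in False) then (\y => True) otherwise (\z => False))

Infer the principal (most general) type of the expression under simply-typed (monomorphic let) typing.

Answer: a -> Bool

Working:
let x : Bool
  unify Bool ~ Bool
\y._ : a -> Bool
\z._ : b -> Bool
  unify a -> Bool ~ b -> Bool
  unify a ~ b
  unify Bool ~ Bool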